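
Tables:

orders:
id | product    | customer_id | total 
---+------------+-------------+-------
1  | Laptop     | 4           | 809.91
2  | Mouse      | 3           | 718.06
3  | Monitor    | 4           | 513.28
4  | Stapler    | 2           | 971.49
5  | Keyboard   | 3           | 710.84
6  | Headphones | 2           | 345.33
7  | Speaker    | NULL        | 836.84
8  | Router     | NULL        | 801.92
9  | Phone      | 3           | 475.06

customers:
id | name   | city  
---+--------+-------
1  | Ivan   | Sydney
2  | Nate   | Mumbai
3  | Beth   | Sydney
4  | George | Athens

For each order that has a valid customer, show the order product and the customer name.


INNER JOIN keeps only orders rows whose customer_id matches an id in customers. Walk through each order:
  - order 1 (Laptop): customer_id=4 -> matches George
  - order 2 (Mouse): customer_id=3 -> matches Beth
  - order 3 (Monitor): customer_id=4 -> matches George
  - order 4 (Stapler): customer_id=2 -> matches Nate
  - order 5 (Keyboard): customer_id=3 -> matches Beth
  - order 6 (Headphones): customer_id=2 -> matches Nate
  - order 7 (Speaker): customer_id=NULL, no match -> dropped
  - order 8 (Router): customer_id=NULL, no match -> dropped
  - order 9 (Phone): customer_id=3 -> matches Beth
So 2 of 9 rows are dropped.

SQL:
SELECT a.product, b.name AS customer
FROM orders a
INNER JOIN customers b ON a.customer_id = b.id

Result:
product    | customer
-----------+---------
Laptop     | George  
Mouse      | Beth    
Monitor    | George  
Stapler    | Nate    
Keyboard   | Beth    
Headphones | Nate    
Phone      | Beth    


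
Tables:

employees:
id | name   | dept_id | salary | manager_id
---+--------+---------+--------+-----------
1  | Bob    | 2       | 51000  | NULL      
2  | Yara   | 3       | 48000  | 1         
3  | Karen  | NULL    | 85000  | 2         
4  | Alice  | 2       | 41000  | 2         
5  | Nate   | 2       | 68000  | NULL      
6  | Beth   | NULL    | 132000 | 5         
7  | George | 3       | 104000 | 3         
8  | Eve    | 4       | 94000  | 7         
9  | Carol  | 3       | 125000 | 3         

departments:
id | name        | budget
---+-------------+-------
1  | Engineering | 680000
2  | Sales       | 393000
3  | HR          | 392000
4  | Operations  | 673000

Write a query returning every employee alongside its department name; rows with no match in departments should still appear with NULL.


LEFT JOIN keeps every row from employees (the left table); where dept_id has no match in departments, the department columns become NULL. Walk through each employee:
  - employee 1 (Bob): dept_id=2 -> matches Sales
  - employee 2 (Yara): dept_id=3 -> matches HR
  - employee 3 (Karen): dept_id=NULL, no match -> kept with NULL
  - employee 4 (Alice): dept_id=2 -> matches Sales
  - employee 5 (Nate): dept_id=2 -> matches Sales
  - employee 6 (Beth): dept_id=NULL, no match -> kept with NULL
  - employee 7 (George): dept_id=3 -> matches HR
  - employee 8 (Eve): dept_id=4 -> matches Operations
  - employee 9 (Carol): dept_id=3 -> matches HR
All 9 rows appear; 2 have NULL department.

SQL:
SELECT a.name, b.name AS department
FROM employees a
LEFT JOIN departments b ON a.dept_id = b.id

Result:
name   | department
-------+-----------
Bob    | Sales     
Yara   | HR        
Karen  | NULL      
Alice  | Sales     
Nate   | Sales     
Beth   | NULL      
George | HR        
Eve    | Operations
Carol  | HR        


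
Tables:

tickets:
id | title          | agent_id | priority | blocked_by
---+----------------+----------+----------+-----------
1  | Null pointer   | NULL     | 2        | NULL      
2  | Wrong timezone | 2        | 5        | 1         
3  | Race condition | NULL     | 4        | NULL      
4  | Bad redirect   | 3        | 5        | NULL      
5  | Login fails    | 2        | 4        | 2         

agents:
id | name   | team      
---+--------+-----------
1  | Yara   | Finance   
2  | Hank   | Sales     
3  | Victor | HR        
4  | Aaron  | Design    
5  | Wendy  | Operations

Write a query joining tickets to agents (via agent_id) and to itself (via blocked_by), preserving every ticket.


Two LEFT JOINs from the same base table tickets: one to agents via agent_id, one to tickets itself via blocked_by. Both are LEFT so every ticket is preserved.
Match against agents:
  - ticket 1 (Null pointer): agent_id=NULL, no match -> kept with NULL
  - ticket 2 (Wrong timezone): agent_id=2 -> matches Hank
  - ticket 3 (Race condition): agent_id=NULL, no match -> kept with NULL
  - ticket 4 (Bad redirect): agent_id=3 -> matches Victor
  - ticket 5 (Login fails): agent_id=2 -> matches Hank
Match against tickets (self):
  - ticket 1 (Null pointer): blocked_by=NULL -> NULL
  - ticket 2 (Wrong timezone): blocked_by=1 -> Null pointer
  - ticket 3 (Race condition): blocked_by=NULL -> NULL
  - ticket 4 (Bad redirect): blocked_by=NULL -> NULL
  - ticket 5 (Login fails): blocked_by=2 -> Wrong timezone

SQL:
SELECT a.title, b.name AS agent, c.title AS blocked_by
FROM tickets a
LEFT JOIN agents b ON a.agent_id = b.id
LEFT JOIN tickets c ON a.blocked_by = c.id

Result:
title          | agent  | blocked_by    
---------------+--------+---------------
Null pointer   | NULL   | NULL          
Wrong timezone | Hank   | Null pointer  
Race condition | NULL   | NULL          
Bad redirect   | Victor | NULL          
Login fails    | Hank   | Wrong timezone


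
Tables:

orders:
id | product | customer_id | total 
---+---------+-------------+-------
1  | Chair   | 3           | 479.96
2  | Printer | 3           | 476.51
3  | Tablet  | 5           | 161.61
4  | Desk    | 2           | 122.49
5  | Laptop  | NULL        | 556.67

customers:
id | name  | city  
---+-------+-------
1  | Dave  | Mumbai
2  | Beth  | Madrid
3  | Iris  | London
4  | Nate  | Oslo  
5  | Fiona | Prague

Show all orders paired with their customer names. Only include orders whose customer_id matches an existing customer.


INNER JOIN keeps only orders rows whose customer_id matches an id in customers. Walk through each order:
  - order 1 (Chair): customer_id=3 -> matches Iris
  - order 2 (Printer): customer_id=3 -> matches Iris
  - order 3 (Tablet): customer_id=5 -> matches Fiona
  - order 4 (Desk): customer_id=2 -> matches Beth
  - order 5 (Laptop): customer_id=NULL, no match -> dropped
So 1 of 5 rows is dropped.

SQL:
SELECT a.product, b.name AS customer
FROM orders a
INNER JOIN customers b ON a.customer_id = b.id

Result:
product | customer
--------+---------
Chair   | Iris    
Printer | Iris    
Tablet  | Fiona   
Desk    | Beth    


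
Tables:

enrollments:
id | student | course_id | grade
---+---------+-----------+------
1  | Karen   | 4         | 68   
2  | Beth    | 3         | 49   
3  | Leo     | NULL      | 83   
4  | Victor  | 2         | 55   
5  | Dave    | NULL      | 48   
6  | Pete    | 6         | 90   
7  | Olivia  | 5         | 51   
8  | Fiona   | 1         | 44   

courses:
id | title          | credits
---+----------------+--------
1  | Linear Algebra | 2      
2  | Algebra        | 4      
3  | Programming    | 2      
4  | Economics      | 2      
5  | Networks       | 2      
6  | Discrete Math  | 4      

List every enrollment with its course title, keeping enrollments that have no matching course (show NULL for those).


LEFT JOIN keeps every row from enrollments (the left table); where course_id has no match in courses, the course columns become NULL. Walk through each enrollment:
  - enrollment 1 (Karen): course_id=4 -> matches Economics
  - enrollment 2 (Beth): course_id=3 -> matches Programming
  - enrollment 3 (Leo): course_id=NULL, no match -> kept with NULL
  - enrollment 4 (Victor): course_id=2 -> matches Algebra
  - enrollment 5 (Dave): course_id=NULL, no match -> kept with NULL
  - enrollment 6 (Pete): course_id=6 -> matches Discrete Math
  - enrollment 7 (Olivia): course_id=5 -> matches Networks
  - enrollment 8 (Fiona): course_id=1 -> matches Linear Algebra
All 8 rows appear; 2 have NULL course.

SQL:
SELECT a.student, b.title AS course
FROM enrollments a
LEFT JOIN courses b ON a.course_id = b.id

Result:
student | course        
--------+---------------
Karen   | Economics     
Beth    | Programming   
Leo     | NULL          
Victor  | Algebra       
Dave    | NULL          
Pete    | Discrete Math 
Olivia  | Networks      
Fiona   | Linear Algebra


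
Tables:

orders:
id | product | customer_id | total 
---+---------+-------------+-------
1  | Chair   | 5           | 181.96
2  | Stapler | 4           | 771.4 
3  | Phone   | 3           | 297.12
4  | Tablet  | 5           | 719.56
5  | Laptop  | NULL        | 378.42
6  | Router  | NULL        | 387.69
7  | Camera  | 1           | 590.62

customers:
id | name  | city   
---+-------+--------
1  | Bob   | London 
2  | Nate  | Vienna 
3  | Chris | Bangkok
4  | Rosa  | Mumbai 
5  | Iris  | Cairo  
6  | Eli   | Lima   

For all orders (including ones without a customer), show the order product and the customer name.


LEFT JOIN keeps every row from orders (the left table); where customer_id has no match in customers, the customer columns become NULL. Walk through each order:
  - order 1 (Chair): customer_id=5 -> matches Iris
  - order 2 (Stapler): customer_id=4 -> matches Rosa
  - order 3 (Phone): customer_id=3 -> matches Chris
  - order 4 (Tablet): customer_id=5 -> matches Iris
  - order 5 (Laptop): customer_id=NULL, no match -> kept with NULL
  - order 6 (Router): customer_id=NULL, no match -> kept with NULL
  - order 7 (Camera): customer_id=1 -> matches Bob
All 7 rows appear; 2 have NULL customer.

SQL:
SELECT a.product, b.name AS customer
FROM orders a
LEFT JOIN customers b ON a.customer_id = b.id

Result:
product | customer
--------+---------
Chair   | Iris    
Stapler | Rosa    
Phone   | Chris   
Tablet  | Iris    
Laptop  | NULL    
Router  | NULL    
Camera  | Bob     


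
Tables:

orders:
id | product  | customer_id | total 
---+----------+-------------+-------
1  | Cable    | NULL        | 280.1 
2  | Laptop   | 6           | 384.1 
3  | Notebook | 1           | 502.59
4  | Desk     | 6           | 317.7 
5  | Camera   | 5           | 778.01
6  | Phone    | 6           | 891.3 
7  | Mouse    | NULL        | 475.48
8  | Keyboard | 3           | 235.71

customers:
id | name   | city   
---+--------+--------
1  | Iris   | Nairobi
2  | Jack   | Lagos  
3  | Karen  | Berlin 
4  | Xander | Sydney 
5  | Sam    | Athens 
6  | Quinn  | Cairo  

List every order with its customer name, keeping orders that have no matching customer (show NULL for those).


LEFT JOIN keeps every row from orders (the left table); where customer_id has no match in customers, the customer columns become NULL. Walk through each order:
  - order 1 (Cable): customer_id=NULL, no match -> kept with NULL
  - order 2 (Laptop): customer_id=6 -> matches Quinn
  - order 3 (Notebook): customer_id=1 -> matches Iris
  - order 4 (Desk): customer_id=6 -> matches Quinn
  - order 5 (Camera): customer_id=5 -> matches Sam
  - order 6 (Phone): customer_id=6 -> matches Quinn
  - order 7 (Mouse): customer_id=NULL, no match -> kept with NULL
  - order 8 (Keyboard): customer_id=3 -> matches Karen
All 8 rows appear; 2 have NULL customer.

SQL:
SELECT a.product, b.name AS customer
FROM orders a
LEFT JOIN customers b ON a.customer_id = b.id

Result:
product  | customer
---------+---------
Cable    | NULL    
Laptop   | Quinn   
Notebook | Iris    
Desk     | Quinn   
Camera   | Sam     
Phone    | Quinn   
Mouse    | NULL    
Keyboard | Karen   


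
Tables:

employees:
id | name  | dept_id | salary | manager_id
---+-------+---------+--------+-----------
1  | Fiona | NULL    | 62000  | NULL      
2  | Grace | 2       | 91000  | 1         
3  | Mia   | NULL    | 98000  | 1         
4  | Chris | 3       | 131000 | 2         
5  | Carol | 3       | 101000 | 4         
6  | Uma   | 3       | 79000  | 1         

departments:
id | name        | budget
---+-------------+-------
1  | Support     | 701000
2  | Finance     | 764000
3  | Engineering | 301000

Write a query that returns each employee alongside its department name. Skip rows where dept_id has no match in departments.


INNER JOIN keeps only employees rows whose dept_id matches an id in departments. Walk through each employee:
  - employee 1 (Fiona): dept_id=NULL, no match -> dropped
  - employee 2 (Grace): dept_id=2 -> matches Finance
  - employee 3 (Mia): dept_id=NULL, no match -> dropped
  - employee 4 (Chris): dept_id=3 -> matches Engineering
  - employee 5 (Carol): dept_id=3 -> matches Engineering
  - employee 6 (Uma): dept_id=3 -> matches Engineering
So 2 of 6 rows are dropped.

SQL:
SELECT a.name, b.name AS department
FROM employees a
INNER JOIN departments b ON a.dept_id = b.id

Result:
name  | department 
------+------------
Grace | Finance    
Chris | Engineering
Carol | Engineering
Uma   | Engineering


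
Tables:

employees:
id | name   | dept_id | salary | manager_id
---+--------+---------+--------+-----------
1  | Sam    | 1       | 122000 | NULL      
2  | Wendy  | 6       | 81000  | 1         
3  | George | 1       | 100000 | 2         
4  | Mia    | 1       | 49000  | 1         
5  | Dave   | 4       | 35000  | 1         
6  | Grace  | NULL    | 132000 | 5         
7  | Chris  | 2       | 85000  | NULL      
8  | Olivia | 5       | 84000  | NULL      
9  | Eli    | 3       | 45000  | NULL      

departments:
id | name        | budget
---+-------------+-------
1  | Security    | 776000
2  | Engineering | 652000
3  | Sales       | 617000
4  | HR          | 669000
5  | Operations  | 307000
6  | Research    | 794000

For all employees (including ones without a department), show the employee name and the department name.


LEFT JOIN keeps every row from employees (the left table); where dept_id has no match in departments, the department columns become NULL. Walk through each employee:
  - employee 1 (Sam): dept_id=1 -> matches Security
  - employee 2 (Wendy): dept_id=6 -> matches Research
  - employee 3 (George): dept_id=1 -> matches Security
  - employee 4 (Mia): dept_id=1 -> matches Security
  - employee 5 (Dave): dept_id=4 -> matches HR
  - employee 6 (Grace): dept_id=NULL, no match -> kept with NULL
  - employee 7 (Chris): dept_id=2 -> matches Engineering
  - employee 8 (Olivia): dept_id=5 -> matches Operations
  - employee 9 (Eli): dept_id=3 -> matches Sales
All 9 rows appear; 1 has NULL department.

SQL:
SELECT a.name, b.name AS department
FROM employees a
LEFT JOIN departments b ON a.dept_id = b.id

Result:
name   | department 
-------+------------
Sam    | Security   
Wendy  | Research   
George | Security   
Mia    | Security   
Dave   | HR         
Grace  | NULL       
Chris  | Engineering
Olivia | Operations 
Eli    | Sales      


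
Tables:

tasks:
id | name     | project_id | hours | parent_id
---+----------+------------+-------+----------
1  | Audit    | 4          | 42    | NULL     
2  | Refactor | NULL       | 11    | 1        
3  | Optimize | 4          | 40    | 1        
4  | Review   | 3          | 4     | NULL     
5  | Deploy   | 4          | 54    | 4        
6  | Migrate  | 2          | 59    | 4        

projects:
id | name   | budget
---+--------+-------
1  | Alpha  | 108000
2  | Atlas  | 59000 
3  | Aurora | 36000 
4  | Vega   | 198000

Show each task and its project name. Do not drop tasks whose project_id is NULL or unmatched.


LEFT JOIN keeps every row from tasks (the left table); where project_id has no match in projects, the project columns become NULL. Walk through each task:
  - task 1 (Audit): project_id=4 -> matches Vega
  - task 2 (Refactor): project_id=NULL, no match -> kept with NULL
  - task 3 (Optimize): project_id=4 -> matches Vega
  - task 4 (Review): project_id=3 -> matches Aurora
  - task 5 (Deploy): project_id=4 -> matches Vega
  - task 6 (Migrate): project_id=2 -> matches Atlas
All 6 rows appear; 1 has NULL project.

SQL:
SELECT a.name, b.name AS project
FROM tasks a
LEFT JOIN projects b ON a.project_id = b.id

Result:
name     | project
---------+--------
Audit    | Vega   
Refactor | NULL   
Optimize | Vega   
Review   | Aurora 
Deploy   | Vega   
Migrate  | Atlas  


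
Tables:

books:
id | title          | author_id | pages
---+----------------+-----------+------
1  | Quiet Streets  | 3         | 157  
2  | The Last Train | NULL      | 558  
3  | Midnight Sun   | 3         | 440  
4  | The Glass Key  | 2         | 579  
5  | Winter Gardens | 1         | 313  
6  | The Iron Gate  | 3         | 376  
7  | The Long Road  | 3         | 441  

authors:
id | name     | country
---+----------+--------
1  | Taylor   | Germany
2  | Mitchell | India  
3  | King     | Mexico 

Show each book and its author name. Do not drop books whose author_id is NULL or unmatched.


LEFT JOIN keeps every row from books (the left table); where author_id has no match in authors, the author columns become NULL. Walk through each book:
  - book 1 (Quiet Streets): author_id=3 -> matches King
  - book 2 (The Last Train): author_id=NULL, no match -> kept with NULL
  - book 3 (Midnight Sun): author_id=3 -> matches King
  - book 4 (The Glass Key): author_id=2 -> matches Mitchell
  - book 5 (Winter Gardens): author_id=1 -> matches Taylor
  - book 6 (The Iron Gate): author_id=3 -> matches King
  - book 7 (The Long Road): author_id=3 -> matches King
All 7 rows appear; 1 has NULL author.

SQL:
SELECT a.title, b.name AS author
FROM books a
LEFT JOIN authors b ON a.author_id = b.id

Result:
title          | author  
---------------+---------
Quiet Streets  | King    
The Last Train | NULL    
Midnight Sun   | King    
The Glass Key  | Mitchell
Winter Gardens | Taylor  
The Iron Gate  | King    
The Long Road  | King    


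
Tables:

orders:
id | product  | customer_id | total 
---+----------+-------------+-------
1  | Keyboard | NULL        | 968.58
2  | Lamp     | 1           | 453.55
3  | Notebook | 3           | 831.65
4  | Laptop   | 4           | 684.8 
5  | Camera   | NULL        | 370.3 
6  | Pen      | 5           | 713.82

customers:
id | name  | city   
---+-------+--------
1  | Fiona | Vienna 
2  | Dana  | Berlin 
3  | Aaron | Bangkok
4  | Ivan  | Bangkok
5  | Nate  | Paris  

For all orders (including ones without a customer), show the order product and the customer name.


LEFT JOIN keeps every row from orders (the left table); where customer_id has no match in customers, the customer columns become NULL. Walk through each order:
  - order 1 (Keyboard): customer_id=NULL, no match -> kept with NULL
  - order 2 (Lamp): customer_id=1 -> matches Fiona
  - order 3 (Notebook): customer_id=3 -> matches Aaron
  - order 4 (Laptop): customer_id=4 -> matches Ivan
  - order 5 (Camera): customer_id=NULL, no match -> kept with NULL
  - order 6 (Pen): customer_id=5 -> matches Nate
All 6 rows appear; 2 have NULL customer.

SQL:
SELECT a.product, b.name AS customer
FROM orders a
LEFT JOIN customers b ON a.customer_id = b.id

Result:
product  | customer
---------+---------
Keyboard | NULL    
Lamp     | Fiona   
Notebook | Aaron   
Laptop   | Ivan    
Camera   | NULL    
Pen      | Nate    


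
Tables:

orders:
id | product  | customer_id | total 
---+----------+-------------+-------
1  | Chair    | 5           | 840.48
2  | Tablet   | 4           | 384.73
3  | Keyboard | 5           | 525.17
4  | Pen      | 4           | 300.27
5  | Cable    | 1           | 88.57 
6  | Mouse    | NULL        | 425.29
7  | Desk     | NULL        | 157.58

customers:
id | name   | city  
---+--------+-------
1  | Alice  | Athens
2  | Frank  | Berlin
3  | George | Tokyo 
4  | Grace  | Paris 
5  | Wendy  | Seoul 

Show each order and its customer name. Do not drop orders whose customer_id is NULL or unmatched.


LEFT JOIN keeps every row from orders (the left table); where customer_id has no match in customers, the customer columns become NULL. Walk through each order:
  - order 1 (Chair): customer_id=5 -> matches Wendy
  - order 2 (Tablet): customer_id=4 -> matches Grace
  - order 3 (Keyboard): customer_id=5 -> matches Wendy
  - order 4 (Pen): customer_id=4 -> matches Grace
  - order 5 (Cable): customer_id=1 -> matches Alice
  - order 6 (Mouse): customer_id=NULL, no match -> kept with NULL
  - order 7 (Desk): customer_id=NULL, no match -> kept with NULL
All 7 rows appear; 2 have NULL customer.

SQL:
SELECT a.product, b.name AS customer
FROM orders a
LEFT JOIN customers b ON a.customer_id = b.id

Result:
product  | customer
---------+---------
Chair    | Wendy   
Tablet   | Grace   
Keyboard | Wendy   
Pen      | Grace   
Cable    | Alice   
Mouse    | NULL    
Desk     | NULL    


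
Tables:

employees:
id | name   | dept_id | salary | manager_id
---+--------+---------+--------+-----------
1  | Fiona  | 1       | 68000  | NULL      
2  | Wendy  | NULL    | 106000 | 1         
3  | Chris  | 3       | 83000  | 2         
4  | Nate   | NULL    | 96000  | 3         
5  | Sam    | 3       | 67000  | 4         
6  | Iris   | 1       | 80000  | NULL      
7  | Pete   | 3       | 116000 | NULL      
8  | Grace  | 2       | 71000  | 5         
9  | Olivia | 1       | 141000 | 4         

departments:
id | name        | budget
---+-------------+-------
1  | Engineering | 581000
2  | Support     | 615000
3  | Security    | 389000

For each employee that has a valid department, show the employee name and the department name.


INNER JOIN keeps only employees rows whose dept_id matches an id in departments. Walk through each employee:
  - employee 1 (Fiona): dept_id=1 -> matches Engineering
  - employee 2 (Wendy): dept_id=NULL, no match -> dropped
  - employee 3 (Chris): dept_id=3 -> matches Security
  - employee 4 (Nate): dept_id=NULL, no match -> dropped
  - employee 5 (Sam): dept_id=3 -> matches Security
  - employee 6 (Iris): dept_id=1 -> matches Engineering
  - employee 7 (Pete): dept_id=3 -> matches Security
  - employee 8 (Grace): dept_id=2 -> matches Support
  - employee 9 (Olivia): dept_id=1 -> matches Engineering
So 2 of 9 rows are dropped.

SQL:
SELECT a.name, b.name AS department
FROM employees a
INNER JOIN departments b ON a.dept_id = b.id

Result:
name   | department 
-------+------------
Fiona  | Engineering
Chris  | Security   
Sam    | Security   
Iris   | Engineering
Pete   | Security   
Grace  | Support    
Olivia | Engineering


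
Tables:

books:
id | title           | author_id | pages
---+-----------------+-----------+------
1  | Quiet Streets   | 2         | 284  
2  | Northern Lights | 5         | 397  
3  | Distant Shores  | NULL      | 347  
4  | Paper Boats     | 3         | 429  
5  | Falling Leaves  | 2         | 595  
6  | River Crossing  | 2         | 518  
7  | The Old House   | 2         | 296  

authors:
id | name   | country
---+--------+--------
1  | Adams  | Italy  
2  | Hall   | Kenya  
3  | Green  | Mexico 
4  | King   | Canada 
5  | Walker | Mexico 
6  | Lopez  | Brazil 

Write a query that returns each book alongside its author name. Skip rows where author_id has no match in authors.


INNER JOIN keeps only books rows whose author_id matches an id in authors. Walk through each book:
  - book 1 (Quiet Streets): author_id=2 -> matches Hall
  - book 2 (Northern Lights): author_id=5 -> matches Walker
  - book 3 (Distant Shores): author_id=NULL, no match -> dropped
  - book 4 (Paper Boats): author_id=3 -> matches Green
  - book 5 (Falling Leaves): author_id=2 -> matches Hall
  - book 6 (River Crossing): author_id=2 -> matches Hall
  - book 7 (The Old House): author_id=2 -> matches Hall
So 1 of 7 rows is dropped.

SQL:
SELECT a.title, b.name AS author
FROM books a
INNER JOIN authors b ON a.author_id = b.id

Result:
title           | author
----------------+-------
Quiet Streets   | Hall  
Northern Lights | Walker
Paper Boats     | Green 
Falling Leaves  | Hall  
River Crossing  | Hall  
The Old House   | Hall  


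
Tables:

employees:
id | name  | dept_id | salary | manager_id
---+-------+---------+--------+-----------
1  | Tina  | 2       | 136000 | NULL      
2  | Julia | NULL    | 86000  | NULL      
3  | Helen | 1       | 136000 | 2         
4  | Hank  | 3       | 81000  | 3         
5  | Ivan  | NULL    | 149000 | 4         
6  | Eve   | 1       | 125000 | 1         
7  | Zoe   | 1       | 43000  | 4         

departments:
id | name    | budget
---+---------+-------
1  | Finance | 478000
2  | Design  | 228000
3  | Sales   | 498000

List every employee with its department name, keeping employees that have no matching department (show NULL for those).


LEFT JOIN keeps every row from employees (the left table); where dept_id has no match in departments, the department columns become NULL. Walk through each employee:
  - employee 1 (Tina): dept_id=2 -> matches Design
  - employee 2 (Julia): dept_id=NULL, no match -> kept with NULL
  - employee 3 (Helen): dept_id=1 -> matches Finance
  - employee 4 (Hank): dept_id=3 -> matches Sales
  - employee 5 (Ivan): dept_id=NULL, no match -> kept with NULL
  - employee 6 (Eve): dept_id=1 -> matches Finance
  - employee 7 (Zoe): dept_id=1 -> matches Finance
All 7 rows appear; 2 have NULL department.

SQL:
SELECT a.name, b.name AS department
FROM employees a
LEFT JOIN departments b ON a.dept_id = b.id

Result:
name  | department
------+-----------
Tina  | Design    
Julia | NULL      
Helen | Finance   
Hank  | Sales     
Ivan  | NULL      
Eve   | Finance   
Zoe   | Finance   


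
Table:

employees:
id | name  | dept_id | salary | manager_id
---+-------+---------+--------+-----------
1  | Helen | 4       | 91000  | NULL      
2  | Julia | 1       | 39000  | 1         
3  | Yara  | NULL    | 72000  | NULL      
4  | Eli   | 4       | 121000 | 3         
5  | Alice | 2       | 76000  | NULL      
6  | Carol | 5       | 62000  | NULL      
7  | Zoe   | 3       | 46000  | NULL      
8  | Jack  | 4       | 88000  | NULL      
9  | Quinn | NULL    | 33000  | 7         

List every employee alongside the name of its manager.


This is a self-join: employees is joined to a second copy of itself, matching each row's manager_id to another row's id. Use LEFT JOIN so rows with manager_id=NULL are kept.
  - employee 1 (Helen): manager_id=NULL -> NULL
  - employee 2 (Julia): manager_id=1 -> Helen
  - employee 3 (Yara): manager_id=NULL -> NULL
  - employee 4 (Eli): manager_id=3 -> Yara
  - employee 5 (Alice): manager_id=NULL -> NULL
  - employee 6 (Carol): manager_id=NULL -> NULL
  - employee 7 (Zoe): manager_id=NULL -> NULL
  - employee 8 (Jack): manager_id=NULL -> NULL
  - employee 9 (Quinn): manager_id=7 -> Zoe

SQL:
SELECT a.name AS item, b.name AS manager
FROM employees a
LEFT JOIN employees b ON a.manager_id = b.id

Result:
item  | manager
------+--------
Helen | NULL   
Julia | Helen  
Yara  | NULL   
Eli   | Yara   
Alice | NULL   
Carol | NULL   
Zoe   | NULL   
Jack  | NULL   
Quinn | Zoe    


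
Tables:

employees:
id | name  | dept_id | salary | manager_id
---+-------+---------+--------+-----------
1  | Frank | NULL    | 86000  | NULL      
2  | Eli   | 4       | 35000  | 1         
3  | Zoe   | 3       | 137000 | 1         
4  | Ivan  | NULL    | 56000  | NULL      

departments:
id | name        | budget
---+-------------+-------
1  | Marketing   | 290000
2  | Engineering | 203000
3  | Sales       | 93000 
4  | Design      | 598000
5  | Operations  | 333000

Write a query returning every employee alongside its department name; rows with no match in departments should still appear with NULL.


LEFT JOIN keeps every row from employees (the left table); where dept_id has no match in departments, the department columns become NULL. Walk through each employee:
  - employee 1 (Frank): dept_id=NULL, no match -> kept with NULL
  - employee 2 (Eli): dept_id=4 -> matches Design
  - employee 3 (Zoe): dept_id=3 -> matches Sales
  - employee 4 (Ivan): dept_id=NULL, no match -> kept with NULL
All 4 rows appear; 2 have NULL department.

SQL:
SELECT a.name, b.name AS department
FROM employees a
LEFT JOIN departments b ON a.dept_id = b.id

Result:
name  | department
------+-----------
Frank | NULL      
Eli   | Design    
Zoe   | Sales     
Ivan  | NULL      


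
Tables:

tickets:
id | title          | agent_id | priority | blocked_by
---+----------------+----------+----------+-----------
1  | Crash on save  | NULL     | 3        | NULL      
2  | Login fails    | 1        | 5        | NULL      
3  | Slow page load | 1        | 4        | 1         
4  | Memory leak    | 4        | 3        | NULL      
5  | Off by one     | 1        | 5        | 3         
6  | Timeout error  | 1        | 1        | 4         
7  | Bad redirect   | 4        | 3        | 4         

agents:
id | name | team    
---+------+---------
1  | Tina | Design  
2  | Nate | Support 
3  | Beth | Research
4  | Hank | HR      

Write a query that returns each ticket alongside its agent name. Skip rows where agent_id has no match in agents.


INNER JOIN keeps only tickets rows whose agent_id matches an id in agents. Walk through each ticket:
  - ticket 1 (Crash on save): agent_id=NULL, no match -> dropped
  - ticket 2 (Login fails): agent_id=1 -> matches Tina
  - ticket 3 (Slow page load): agent_id=1 -> matches Tina
  - ticket 4 (Memory leak): agent_id=4 -> matches Hank
  - ticket 5 (Off by one): agent_id=1 -> matches Tina
  - ticket 6 (Timeout error): agent_id=1 -> matches Tina
  - ticket 7 (Bad redirect): agent_id=4 -> matches Hank
So 1 of 7 rows is dropped.

SQL:
SELECT a.title, b.name AS agent
FROM tickets a
INNER JOIN agents b ON a.agent_id = b.id

Result:
title          | agent
---------------+------
Login fails    | Tina 
Slow page load | Tina 
Memory leak    | Hank 
Off by one     | Tina 
Timeout error  | Tina 
Bad redirect   | Hank 


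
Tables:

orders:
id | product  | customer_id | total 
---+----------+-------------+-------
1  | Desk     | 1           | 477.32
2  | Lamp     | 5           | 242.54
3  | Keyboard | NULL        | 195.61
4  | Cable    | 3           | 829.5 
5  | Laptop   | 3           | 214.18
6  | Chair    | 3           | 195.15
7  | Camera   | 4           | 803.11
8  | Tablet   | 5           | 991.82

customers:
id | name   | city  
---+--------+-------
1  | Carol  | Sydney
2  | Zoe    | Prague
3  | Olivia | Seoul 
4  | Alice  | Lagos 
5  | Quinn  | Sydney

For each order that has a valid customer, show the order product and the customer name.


INNER JOIN keeps only orders rows whose customer_id matches an id in customers. Walk through each order:
  - order 1 (Desk): customer_id=1 -> matches Carol
  - order 2 (Lamp): customer_id=5 -> matches Quinn
  - order 3 (Keyboard): customer_id=NULL, no match -> dropped
  - order 4 (Cable): customer_id=3 -> matches Olivia
  - order 5 (Laptop): customer_id=3 -> matches Olivia
  - order 6 (Chair): customer_id=3 -> matches Olivia
  - order 7 (Camera): customer_id=4 -> matches Alice
  - order 8 (Tablet): customer_id=5 -> matches Quinn
So 1 of 8 rows is dropped.

SQL:
SELECT a.product, b.name AS customer
FROM orders a
INNER JOIN customers b ON a.customer_id = b.id

Result:
product | customer
--------+---------
Desk    | Carol   
Lamp    | Quinn   
Cable   | Olivia  
Laptop  | Olivia  
Chair   | Olivia  
Camera  | Alice   
Tablet  | Quinn   


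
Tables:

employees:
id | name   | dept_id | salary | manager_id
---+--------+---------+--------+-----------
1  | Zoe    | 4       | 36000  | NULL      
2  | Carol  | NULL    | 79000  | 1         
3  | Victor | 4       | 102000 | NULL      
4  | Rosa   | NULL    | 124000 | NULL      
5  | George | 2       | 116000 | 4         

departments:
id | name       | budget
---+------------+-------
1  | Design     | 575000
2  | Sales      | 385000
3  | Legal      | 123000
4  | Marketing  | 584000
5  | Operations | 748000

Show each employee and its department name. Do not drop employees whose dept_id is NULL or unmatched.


LEFT JOIN keeps every row from employees (the left table); where dept_id has no match in departments, the department columns become NULL. Walk through each employee:
  - employee 1 (Zoe): dept_id=4 -> matches Marketing
  - employee 2 (Carol): dept_id=NULL, no match -> kept with NULL
  - employee 3 (Victor): dept_id=4 -> matches Marketing
  - employee 4 (Rosa): dept_id=NULL, no match -> kept with NULL
  - employee 5 (George): dept_id=2 -> matches Sales
All 5 rows appear; 2 have NULL department.

SQL:
SELECT a.name, b.name AS department
FROM employees a
LEFT JOIN departments b ON a.dept_id = b.id

Result:
name   | department
-------+-----------
Zoe    | Marketing 
Carol  | NULL      
Victor | Marketing 
Rosa   | NULL      
George | Sales     


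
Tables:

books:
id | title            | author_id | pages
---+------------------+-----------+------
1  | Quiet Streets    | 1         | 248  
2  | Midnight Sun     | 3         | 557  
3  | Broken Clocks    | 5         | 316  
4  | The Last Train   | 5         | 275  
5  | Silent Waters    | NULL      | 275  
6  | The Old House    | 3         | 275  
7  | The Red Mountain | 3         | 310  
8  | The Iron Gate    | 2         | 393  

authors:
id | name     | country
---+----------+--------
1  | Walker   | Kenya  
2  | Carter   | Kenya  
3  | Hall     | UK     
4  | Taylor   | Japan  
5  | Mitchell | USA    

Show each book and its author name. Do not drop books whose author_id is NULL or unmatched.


LEFT JOIN keeps every row from books (the left table); where author_id has no match in authors, the author columns become NULL. Walk through each book:
  - book 1 (Quiet Streets): author_id=1 -> matches Walker
  - book 2 (Midnight Sun): author_id=3 -> matches Hall
  - book 3 (Broken Clocks): author_id=5 -> matches Mitchell
  - book 4 (The Last Train): author_id=5 -> matches Mitchell
  - book 5 (Silent Waters): author_id=NULL, no match -> kept with NULL
  - book 6 (The Old House): author_id=3 -> matches Hall
  - book 7 (The Red Mountain): author_id=3 -> matches Hall
  - book 8 (The Iron Gate): author_id=2 -> matches Carter
All 8 rows appear; 1 has NULL author.

SQL:
SELECT a.title, b.name AS author
FROM books a
LEFT JOIN authors b ON a.author_id = b.id

Result:
title            | author  
-----------------+---------
Quiet Streets    | Walker  
Midnight Sun     | Hall    
Broken Clocks    | Mitchell
The Last Train   | Mitchell
Silent Waters    | NULL    
The Old House    | Hall    
The Red Mountain | Hall    
The Iron Gate    | Carter  


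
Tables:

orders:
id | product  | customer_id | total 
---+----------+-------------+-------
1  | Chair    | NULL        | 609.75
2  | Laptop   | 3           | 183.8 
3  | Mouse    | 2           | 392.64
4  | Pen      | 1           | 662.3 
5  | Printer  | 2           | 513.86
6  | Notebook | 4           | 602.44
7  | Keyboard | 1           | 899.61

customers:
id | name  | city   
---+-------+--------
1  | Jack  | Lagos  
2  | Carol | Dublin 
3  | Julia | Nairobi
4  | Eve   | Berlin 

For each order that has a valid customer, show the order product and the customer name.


INNER JOIN keeps only orders rows whose customer_id matches an id in customers. Walk through each order:
  - order 1 (Chair): customer_id=NULL, no match -> dropped
  - order 2 (Laptop): customer_id=3 -> matches Julia
  - order 3 (Mouse): customer_id=2 -> matches Carol
  - order 4 (Pen): customer_id=1 -> matches Jack
  - order 5 (Printer): customer_id=2 -> matches Carol
  - order 6 (Notebook): customer_id=4 -> matches Eve
  - order 7 (Keyboard): customer_id=1 -> matches Jack
So 1 of 7 rows is dropped.

SQL:
SELECT a.product, b.name AS customer
FROM orders a
INNER JOIN customers b ON a.customer_id = b.id

Result:
product  | customer
---------+---------
Laptop   | Julia   
Mouse    | Carol   
Pen      | Jack    
Printer  | Carol   
Notebook | Eve     
Keyboard | Jack    


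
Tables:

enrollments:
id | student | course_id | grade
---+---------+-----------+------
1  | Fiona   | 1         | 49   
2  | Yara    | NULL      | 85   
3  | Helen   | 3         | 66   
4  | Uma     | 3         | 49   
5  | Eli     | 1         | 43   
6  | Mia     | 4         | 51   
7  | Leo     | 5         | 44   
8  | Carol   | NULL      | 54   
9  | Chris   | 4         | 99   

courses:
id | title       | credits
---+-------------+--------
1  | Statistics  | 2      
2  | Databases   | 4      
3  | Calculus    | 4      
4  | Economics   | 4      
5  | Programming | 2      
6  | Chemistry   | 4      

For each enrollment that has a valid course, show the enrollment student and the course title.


INNER JOIN keeps only enrollments rows whose course_id matches an id in courses. Walk through each enrollment:
  - enrollment 1 (Fiona): course_id=1 -> matches Statistics
  - enrollment 2 (Yara): course_id=NULL, no match -> dropped
  - enrollment 3 (Helen): course_id=3 -> matches Calculus
  - enrollment 4 (Uma): course_id=3 -> matches Calculus
  - enrollment 5 (Eli): course_id=1 -> matches Statistics
  - enrollment 6 (Mia): course_id=4 -> matches Economics
  - enrollment 7 (Leo): course_id=5 -> matches Programming
  - enrollment 8 (Carol): course_id=NULL, no match -> dropped
  - enrollment 9 (Chris): course_id=4 -> matches Economics
So 2 of 9 rows are dropped.

SQL:
SELECT a.student, b.title AS course
FROM enrollments a
INNER JOIN courses b ON a.course_id = b.id

Result:
student | course     
--------+------------
Fiona   | Statistics 
Helen   | Calculus   
Uma     | Calculus   
Eli     | Statistics 
Mia     | Economics  
Leo     | Programming
Chris   | Economics  


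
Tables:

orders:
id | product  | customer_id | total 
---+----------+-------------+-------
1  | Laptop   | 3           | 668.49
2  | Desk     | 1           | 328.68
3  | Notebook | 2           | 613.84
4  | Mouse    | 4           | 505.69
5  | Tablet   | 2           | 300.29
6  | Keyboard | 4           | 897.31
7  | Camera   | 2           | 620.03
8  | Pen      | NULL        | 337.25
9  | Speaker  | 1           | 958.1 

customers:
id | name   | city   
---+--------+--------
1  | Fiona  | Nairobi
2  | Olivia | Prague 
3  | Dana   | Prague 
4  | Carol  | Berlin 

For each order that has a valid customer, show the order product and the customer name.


INNER JOIN keeps only orders rows whose customer_id matches an id in customers. Walk through each order:
  - order 1 (Laptop): customer_id=3 -> matches Dana
  - order 2 (Desk): customer_id=1 -> matches Fiona
  - order 3 (Notebook): customer_id=2 -> matches Olivia
  - order 4 (Mouse): customer_id=4 -> matches Carol
  - order 5 (Tablet): customer_id=2 -> matches Olivia
  - order 6 (Keyboard): customer_id=4 -> matches Carol
  - order 7 (Camera): customer_id=2 -> matches Olivia
  - order 8 (Pen): customer_id=NULL, no match -> dropped
  - order 9 (Speaker): customer_id=1 -> matches Fiona
So 1 of 9 rows is dropped.

SQL:
SELECT a.product, b.name AS customer
FROM orders a
INNER JOIN customers b ON a.customer_id = b.id

Result:
product  | customer
---------+---------
Laptop   | Dana    
Desk     | Fiona   
Notebook | Olivia  
Mouse    | Carol   
Tablet   | Olivia  
Keyboard | Carol   
Camera   | Olivia  
Speaker  | Fiona   


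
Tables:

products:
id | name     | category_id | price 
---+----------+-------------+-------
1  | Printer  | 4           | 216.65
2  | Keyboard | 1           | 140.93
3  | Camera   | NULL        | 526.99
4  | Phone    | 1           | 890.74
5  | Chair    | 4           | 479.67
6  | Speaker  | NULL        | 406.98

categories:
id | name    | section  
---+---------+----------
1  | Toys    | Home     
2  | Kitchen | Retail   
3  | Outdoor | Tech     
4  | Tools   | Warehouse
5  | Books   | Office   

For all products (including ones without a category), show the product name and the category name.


LEFT JOIN keeps every row from products (the left table); where category_id has no match in categories, the category columns become NULL. Walk through each product:
  - product 1 (Printer): category_id=4 -> matches Tools
  - product 2 (Keyboard): category_id=1 -> matches Toys
  - product 3 (Camera): category_id=NULL, no match -> kept with NULL
  - product 4 (Phone): category_id=1 -> matches Toys
  - product 5 (Chair): category_id=4 -> matches Tools
  - product 6 (Speaker): category_id=NULL, no match -> kept with NULL
All 6 rows appear; 2 have NULL category.

SQL:
SELECT a.name, b.name AS category
FROM products a
LEFT JOIN categories b ON a.category_id = b.id

Result:
name     | category
---------+---------
Printer  | Tools   
Keyboard | Toys    
Camera   | NULL    
Phone    | Toys    
Chair    | Tools   
Speaker  | NULL    


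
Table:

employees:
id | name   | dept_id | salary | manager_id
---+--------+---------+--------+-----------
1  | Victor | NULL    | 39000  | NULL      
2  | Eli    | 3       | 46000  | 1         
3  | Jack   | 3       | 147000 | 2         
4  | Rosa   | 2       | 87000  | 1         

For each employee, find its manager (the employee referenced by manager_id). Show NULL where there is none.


This is a self-join: employees is joined to a second copy of itself, matching each row's manager_id to another row's id. Use LEFT JOIN so rows with manager_id=NULL are kept.
  - employee 1 (Victor): manager_id=NULL -> NULL
  - employee 2 (Eli): manager_id=1 -> Victor
  - employee 3 (Jack): manager_id=2 -> Eli
  - employee 4 (Rosa): manager_id=1 -> Victor

SQL:
SELECT a.name AS item, b.name AS manager
FROM employees a
LEFT JOIN employees b ON a.manager_id = b.id

Result:
item   | manager
-------+--------
Victor | NULL   
Eli    | Victor 
Jack   | Eli    
Rosa   | Victor 
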